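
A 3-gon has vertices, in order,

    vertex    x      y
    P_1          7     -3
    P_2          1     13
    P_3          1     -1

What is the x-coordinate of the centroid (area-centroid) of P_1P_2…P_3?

3

Apply the surveyor's formula. First the cross-terms c_i = x_i·y_{i+1} − x_{i+1}·y_i:
  94, -14, 4  ⇒  2A = 84, A = 42.
Then Σ (x_i + x_{i+1})·c_i = 756, so x̄ = 756 / (6·42) = 3.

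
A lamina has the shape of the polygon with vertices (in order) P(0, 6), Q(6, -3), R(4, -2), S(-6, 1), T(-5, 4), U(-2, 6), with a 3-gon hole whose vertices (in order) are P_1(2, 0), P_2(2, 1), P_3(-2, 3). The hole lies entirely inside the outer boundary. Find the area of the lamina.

Outer boundary:
Apply Gauss's area formula: 2A = Σ (x_i·y_{i+1} − x_{i+1}·y_i), indices taken mod 6.
P→Q: (0)(-3) − (6)(6) = -36
Q→R: (6)(-2) − (4)(-3) = 0
R→S: (4)(1) − (-6)(-2) = -8
S→T: (-6)(4) − (-5)(1) = -19
T→U: (-5)(6) − (-2)(4) = -22
U→P: (-2)(6) − (0)(6) = -12
Σ = -97
Area = |Σ|/2 = 48.5.
Hole:
Σ = (2) + (8) + (-6) = 4
Area = |Σ|/2 = 2.
Net area = 48.5 − 2 = 46.5.

46.5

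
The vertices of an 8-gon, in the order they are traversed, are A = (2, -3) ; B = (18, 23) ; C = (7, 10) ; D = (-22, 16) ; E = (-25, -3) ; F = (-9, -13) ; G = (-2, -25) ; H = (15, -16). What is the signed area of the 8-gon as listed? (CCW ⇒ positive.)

904

Apply Gauss's area formula: 2A = Σ (x_i·y_{i+1} − x_{i+1}·y_i), indices taken mod 8.
Cross-terms: 100, 19, 332, 466, 298, 199, 407, -13  ⇒  Σ = 1808
Signed area = Σ/2 = 904 (positive ⇒ counter-clockwise traversal).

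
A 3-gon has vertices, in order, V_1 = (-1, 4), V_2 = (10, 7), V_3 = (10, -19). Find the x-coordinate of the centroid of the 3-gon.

19/3

Apply the surveyor's formula. First the cross-terms c_i = x_i·y_{i+1} − x_{i+1}·y_i:
  -47, -260, 21  ⇒  2A = -286, A = -143.
Then Σ (x_i + x_{i+1})·c_i = -5434, so x̄ = -5434 / (6·(-143)) = 19/3.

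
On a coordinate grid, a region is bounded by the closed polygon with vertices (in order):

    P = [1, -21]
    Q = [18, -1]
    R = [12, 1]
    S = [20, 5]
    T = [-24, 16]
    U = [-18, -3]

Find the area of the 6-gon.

Cross-terms: 377, 30, 40, 440, 360, 381  ⇒  Σ = 1628
Area = |Σ|/2 = 814.

814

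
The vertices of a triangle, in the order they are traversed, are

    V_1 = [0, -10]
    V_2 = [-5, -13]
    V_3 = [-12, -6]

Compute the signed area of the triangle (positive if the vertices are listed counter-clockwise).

Cross-terms: -50, -126, 120  ⇒  Σ = -56
Signed area = Σ/2 = -28 (negative ⇒ clockwise traversal).

-28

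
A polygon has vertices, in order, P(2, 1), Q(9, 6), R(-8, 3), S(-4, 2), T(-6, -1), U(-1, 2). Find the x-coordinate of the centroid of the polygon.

41/108

Apply the shoelace formula. First the cross-terms c_i = x_i·y_{i+1} − x_{i+1}·y_i:
  3, 75, -4, 16, -13, -5  ⇒  2A = 72, A = 36.
Then Σ (x_i + x_{i+1})·c_i = 82, so x̄ = 82 / (6·36) = 41/108.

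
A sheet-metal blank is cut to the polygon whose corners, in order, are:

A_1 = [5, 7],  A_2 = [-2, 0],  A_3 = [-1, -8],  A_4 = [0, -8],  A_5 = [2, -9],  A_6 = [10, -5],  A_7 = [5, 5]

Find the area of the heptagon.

109.5

Apply the surveyor's formula: 2A = Σ (x_i·y_{i+1} − x_{i+1}·y_i), indices taken mod 7.
Σ = (14) + (16) + (8) + (16) + (80) + (75) + (10) = 219
Area = |Σ|/2 = 109.5.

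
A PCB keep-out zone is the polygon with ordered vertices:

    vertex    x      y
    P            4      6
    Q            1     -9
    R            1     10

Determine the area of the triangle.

P→Q: (4)(-9) − (1)(6) = -42
Q→R: (1)(10) − (1)(-9) = 19
R→P: (1)(6) − (4)(10) = -34
Σ = -57
Area = |Σ|/2 = 28.5.

28.5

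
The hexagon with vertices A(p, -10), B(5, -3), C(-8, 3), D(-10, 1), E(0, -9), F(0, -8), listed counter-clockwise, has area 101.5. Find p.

Write out the shoelace sum; only the two edges meeting at A involve p:
2·Area = [(0·(-10) − p·(-8)) + (p·(-3) − 5·(-10))] + 103
       = 5·p + 153 = 203
⇒ p = 10.

10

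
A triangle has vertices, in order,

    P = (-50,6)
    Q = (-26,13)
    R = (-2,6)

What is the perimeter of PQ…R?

|PQ| = √((24)² + (7)²) = √625 = 25
|QR| = √((24)² + (-7)²) = √625 = 25
|RP| = √((-48)² + (0)²) = √2304 = 48
Perimeter = 25 + 25 + 48 = 98.

98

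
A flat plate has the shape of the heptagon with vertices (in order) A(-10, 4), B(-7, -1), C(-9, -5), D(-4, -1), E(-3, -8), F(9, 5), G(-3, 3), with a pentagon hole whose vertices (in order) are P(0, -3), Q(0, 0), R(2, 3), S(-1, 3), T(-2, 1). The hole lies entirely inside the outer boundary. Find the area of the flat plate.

89.5

Outer boundary:
A→B: (-10)(-1) − (-7)(4) = 38
B→C: (-7)(-5) − (-9)(-1) = 26
C→D: (-9)(-1) − (-4)(-5) = -11
D→E: (-4)(-8) − (-3)(-1) = 29
E→F: (-3)(5) − (9)(-8) = 57
F→G: (9)(3) − (-3)(5) = 42
G→A: (-3)(4) − (-10)(3) = 18
Σ = 199
Area = |Σ|/2 = 99.5.
Hole:
Apply Gauss's area formula: 2A = Σ (x_i·y_{i+1} − x_{i+1}·y_i), indices taken mod 5.
Σ = (0) + (0) + (9) + (5) + (6) = 20
Area = |Σ|/2 = 10.
Net area = 99.5 − 10 = 89.5.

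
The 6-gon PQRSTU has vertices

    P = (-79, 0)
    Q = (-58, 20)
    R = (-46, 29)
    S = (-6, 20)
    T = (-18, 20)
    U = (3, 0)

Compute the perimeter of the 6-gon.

208

|PQ| = √((21)² + (20)²) = √841 = 29
|QR| = √((12)² + (9)²) = √225 = 15
|RS| = √((40)² + (-9)²) = √1681 = 41
|ST| = √((-12)² + (0)²) = √144 = 12
|TU| = √((21)² + (-20)²) = √841 = 29
|UP| = √((-82)² + (0)²) = √6724 = 82
Perimeter = 29 + 15 + 41 + 12 + 29 + 82 = 208.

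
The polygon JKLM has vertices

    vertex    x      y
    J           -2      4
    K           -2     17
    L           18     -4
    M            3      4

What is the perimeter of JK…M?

64

|JK| = √((0)² + (13)²) = √169 = 13
|KL| = √((20)² + (-21)²) = √841 = 29
|LM| = √((-15)² + (8)²) = √289 = 17
|MJ| = √((-5)² + (0)²) = √25 = 5
Perimeter = 13 + 29 + 17 + 5 = 64.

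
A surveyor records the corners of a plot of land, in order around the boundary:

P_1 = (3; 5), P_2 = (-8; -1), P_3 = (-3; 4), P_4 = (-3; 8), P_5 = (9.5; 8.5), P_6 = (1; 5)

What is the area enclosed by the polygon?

Σ = (37) + (-35) + (-12) + (-101.5) + (39) + (-10) = -82.5
Area = |Σ|/2 = 41.25.

41.25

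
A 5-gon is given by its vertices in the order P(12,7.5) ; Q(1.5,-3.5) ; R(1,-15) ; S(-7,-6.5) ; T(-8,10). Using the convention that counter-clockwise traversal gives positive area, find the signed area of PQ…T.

-242.875

Cross-terms: -53.25, -19, -111.5, -122, -180  ⇒  Σ = -485.75
Signed area = Σ/2 = -242.875 (negative ⇒ clockwise traversal).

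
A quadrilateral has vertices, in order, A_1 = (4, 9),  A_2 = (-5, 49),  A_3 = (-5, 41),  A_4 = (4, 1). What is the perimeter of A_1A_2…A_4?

98

|A_1A_2| = √((-9)² + (40)²) = √1681 = 41
|A_2A_3| = √((0)² + (-8)²) = √64 = 8
|A_3A_4| = √((9)² + (-40)²) = √1681 = 41
|A_4A_1| = √((0)² + (8)²) = √64 = 8
Perimeter = 41 + 8 + 41 + 8 = 98.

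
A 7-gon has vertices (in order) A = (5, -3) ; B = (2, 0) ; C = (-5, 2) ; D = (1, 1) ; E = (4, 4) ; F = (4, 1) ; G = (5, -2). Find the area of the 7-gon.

Apply the shoelace formula: 2A = Σ (x_i·y_{i+1} − x_{i+1}·y_i), indices taken mod 7.
Cross-terms: 6, 4, -7, 0, -12, -13, -5  ⇒  Σ = -27
Area = |Σ|/2 = 13.5.

13.5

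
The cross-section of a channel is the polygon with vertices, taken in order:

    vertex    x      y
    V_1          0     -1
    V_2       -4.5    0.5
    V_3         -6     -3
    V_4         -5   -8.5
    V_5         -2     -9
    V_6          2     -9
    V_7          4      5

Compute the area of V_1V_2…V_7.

Σ = (-4.5) + (16.5) + (36) + (28) + (36) + (46) + (-4) = 154
Area = |Σ|/2 = 77.

77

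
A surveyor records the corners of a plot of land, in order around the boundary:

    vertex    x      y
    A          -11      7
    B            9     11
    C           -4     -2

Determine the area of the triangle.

Apply Gauss's area formula: 2A = Σ (x_i·y_{i+1} − x_{i+1}·y_i), indices taken mod 3.
Σ = (-184) + (26) + (-50) = -208
Area = |Σ|/2 = 104.

104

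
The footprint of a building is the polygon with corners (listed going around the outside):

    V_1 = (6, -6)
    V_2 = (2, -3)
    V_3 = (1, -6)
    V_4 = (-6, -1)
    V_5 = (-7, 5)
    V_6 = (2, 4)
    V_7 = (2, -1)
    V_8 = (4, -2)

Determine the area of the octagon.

74.5

Cross-terms: -6, -9, -37, -37, -38, -10, 0, -12  ⇒  Σ = -149
Area = |Σ|/2 = 74.5.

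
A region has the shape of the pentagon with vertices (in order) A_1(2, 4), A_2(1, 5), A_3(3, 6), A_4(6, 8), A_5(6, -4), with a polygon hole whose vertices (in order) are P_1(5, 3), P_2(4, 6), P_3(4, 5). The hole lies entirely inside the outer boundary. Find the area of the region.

27

Outer boundary:
Apply the surveyor's formula: 2A = Σ (x_i·y_{i+1} − x_{i+1}·y_i), indices taken mod 5.
Cross-terms: 6, -9, -12, -72, 32  ⇒  Σ = -55
Area = |Σ|/2 = 27.5.
Hole:
Apply the shoelace (surveyor's) formula: 2A = Σ (x_i·y_{i+1} − x_{i+1}·y_i), indices taken mod 3.
Cross-terms: 18, -4, -13  ⇒  Σ = 1
Area = |Σ|/2 = 0.5.
Net area = 27.5 − 0.5 = 27.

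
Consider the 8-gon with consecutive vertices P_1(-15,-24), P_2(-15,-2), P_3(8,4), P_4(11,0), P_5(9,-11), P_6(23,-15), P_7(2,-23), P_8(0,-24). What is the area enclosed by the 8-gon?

P_1→P_2: (-15)(-2) − (-15)(-24) = -330
P_2→P_3: (-15)(4) − (8)(-2) = -44
P_3→P_4: (8)(0) − (11)(4) = -44
P_4→P_5: (11)(-11) − (9)(0) = -121
P_5→P_6: (9)(-15) − (23)(-11) = 118
P_6→P_7: (23)(-23) − (2)(-15) = -499
P_7→P_8: (2)(-24) − (0)(-23) = -48
P_8→P_1: (0)(-24) − (-15)(-24) = -360
Σ = -1328
Area = |Σ|/2 = 664.

664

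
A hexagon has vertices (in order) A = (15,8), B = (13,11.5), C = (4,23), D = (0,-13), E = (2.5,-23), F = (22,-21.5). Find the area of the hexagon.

626.375

Σ = (68.5) + (253) + (-52) + (32.5) + (452.25) + (498.5) = 1252.75
Area = |Σ|/2 = 626.375.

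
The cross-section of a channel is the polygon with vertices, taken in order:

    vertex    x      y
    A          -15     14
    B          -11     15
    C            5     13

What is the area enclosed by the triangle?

12

Apply Gauss's area formula: 2A = Σ (x_i·y_{i+1} − x_{i+1}·y_i), indices taken mod 3.
Cross-terms: -71, -218, 265  ⇒  Σ = -24
Area = |Σ|/2 = 12.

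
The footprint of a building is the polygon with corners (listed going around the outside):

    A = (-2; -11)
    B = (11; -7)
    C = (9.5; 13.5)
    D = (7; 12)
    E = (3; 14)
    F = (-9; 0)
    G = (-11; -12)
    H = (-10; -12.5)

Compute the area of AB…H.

Cross-terms: 135, 215, 19.5, 62, 126, 108, 17.5, 85  ⇒  Σ = 768
Area = |Σ|/2 = 384.

384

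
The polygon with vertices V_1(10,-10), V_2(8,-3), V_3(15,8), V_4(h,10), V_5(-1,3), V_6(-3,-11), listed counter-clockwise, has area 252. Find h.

-5

Write out the shoelace sum; only the two edges meeting at V_4 involve h:
2·Area = [(15·10 − h·8) + (h·3 − (-1)·10)] + 319
       = -5·h + 479 = 504
⇒ h = -5.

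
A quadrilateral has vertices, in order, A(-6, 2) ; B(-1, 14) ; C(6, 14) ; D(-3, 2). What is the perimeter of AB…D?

38

|AB| = √((5)² + (12)²) = √169 = 13
|BC| = √((7)² + (0)²) = √49 = 7
|CD| = √((-9)² + (-12)²) = √225 = 15
|DA| = √((-3)² + (0)²) = √9 = 3
Perimeter = 13 + 7 + 15 + 3 = 38.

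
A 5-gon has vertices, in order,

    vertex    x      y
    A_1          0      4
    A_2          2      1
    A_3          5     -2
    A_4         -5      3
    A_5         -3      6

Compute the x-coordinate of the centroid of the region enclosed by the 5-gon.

-25/27

Apply the shoelace formula. First the cross-terms c_i = x_i·y_{i+1} − x_{i+1}·y_i:
  -8, -9, 5, -21, -12  ⇒  2A = -45, A = -22.5.
Then Σ (x_i + x_{i+1})·c_i = 125, so x̄ = 125 / (6·(-22.5)) = -25/27.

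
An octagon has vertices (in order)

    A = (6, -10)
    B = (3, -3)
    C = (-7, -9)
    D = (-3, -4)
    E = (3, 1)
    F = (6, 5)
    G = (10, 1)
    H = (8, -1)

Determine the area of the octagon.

76.5

Apply the shoelace formula: 2A = Σ (x_i·y_{i+1} − x_{i+1}·y_i), indices taken mod 8.
Σ = (12) + (-48) + (1) + (9) + (9) + (-44) + (-18) + (-74) = -153
Area = |Σ|/2 = 76.5.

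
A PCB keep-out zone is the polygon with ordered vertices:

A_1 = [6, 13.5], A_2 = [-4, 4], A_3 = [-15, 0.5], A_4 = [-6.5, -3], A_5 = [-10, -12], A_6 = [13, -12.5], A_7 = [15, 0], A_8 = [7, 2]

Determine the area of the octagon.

406.625

Apply Gauss's area formula: 2A = Σ (x_i·y_{i+1} − x_{i+1}·y_i), indices taken mod 8.
A_1→A_2: (6)(4) − (-4)(13.5) = 78
A_2→A_3: (-4)(0.5) − (-15)(4) = 58
A_3→A_4: (-15)(-3) − (-6.5)(0.5) = 48.25
A_4→A_5: (-6.5)(-12) − (-10)(-3) = 48
A_5→A_6: (-10)(-12.5) − (13)(-12) = 281
A_6→A_7: (13)(0) − (15)(-12.5) = 187.5
A_7→A_8: (15)(2) − (7)(0) = 30
A_8→A_1: (7)(13.5) − (6)(2) = 82.5
Σ = 813.25
Area = |Σ|/2 = 406.625.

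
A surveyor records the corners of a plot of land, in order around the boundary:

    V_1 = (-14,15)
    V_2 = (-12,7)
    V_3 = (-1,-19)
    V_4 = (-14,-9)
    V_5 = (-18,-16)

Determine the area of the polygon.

186

Σ = (82) + (235) + (-257) + (62) + (-494) = -372
Area = |Σ|/2 = 186.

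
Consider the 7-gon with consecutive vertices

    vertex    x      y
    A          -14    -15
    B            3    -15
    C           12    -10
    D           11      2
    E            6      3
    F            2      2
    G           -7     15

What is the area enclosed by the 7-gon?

462.5

Apply Gauss's area formula: 2A = Σ (x_i·y_{i+1} − x_{i+1}·y_i), indices taken mod 7.
Cross-terms: 255, 150, 134, 21, 6, 44, 315  ⇒  Σ = 925
Area = |Σ|/2 = 462.5.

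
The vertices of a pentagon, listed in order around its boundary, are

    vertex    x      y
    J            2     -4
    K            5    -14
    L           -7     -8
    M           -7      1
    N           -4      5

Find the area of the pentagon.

117

Apply the surveyor's formula: 2A = Σ (x_i·y_{i+1} − x_{i+1}·y_i), indices taken mod 5.
Σ = (-8) + (-138) + (-63) + (-31) + (6) = -234
Area = |Σ|/2 = 117.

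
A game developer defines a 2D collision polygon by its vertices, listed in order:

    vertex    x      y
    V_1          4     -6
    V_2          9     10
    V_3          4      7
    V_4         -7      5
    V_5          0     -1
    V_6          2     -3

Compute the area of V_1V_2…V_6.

97.5

V_1→V_2: (4)(10) − (9)(-6) = 94
V_2→V_3: (9)(7) − (4)(10) = 23
V_3→V_4: (4)(5) − (-7)(7) = 69
V_4→V_5: (-7)(-1) − (0)(5) = 7
V_5→V_6: (0)(-3) − (2)(-1) = 2
V_6→V_1: (2)(-6) − (4)(-3) = 0
Σ = 195
Area = |Σ|/2 = 97.5.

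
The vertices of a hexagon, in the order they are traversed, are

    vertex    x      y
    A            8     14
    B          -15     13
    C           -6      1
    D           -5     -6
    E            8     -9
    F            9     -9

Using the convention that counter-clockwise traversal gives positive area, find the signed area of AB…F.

Apply the surveyor's formula: 2A = Σ (x_i·y_{i+1} − x_{i+1}·y_i), indices taken mod 6.
Σ = (314) + (63) + (41) + (93) + (9) + (198) = 718
Signed area = Σ/2 = 359 (positive ⇒ counter-clockwise traversal).

359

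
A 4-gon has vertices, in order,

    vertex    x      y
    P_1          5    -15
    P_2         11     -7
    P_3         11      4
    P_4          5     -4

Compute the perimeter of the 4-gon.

|P_1P_2| = √((6)² + (8)²) = √100 = 10
|P_2P_3| = √((0)² + (11)²) = √121 = 11
|P_3P_4| = √((-6)² + (-8)²) = √100 = 10
|P_4P_1| = √((0)² + (-11)²) = √121 = 11
Perimeter = 10 + 11 + 10 + 11 = 42.

42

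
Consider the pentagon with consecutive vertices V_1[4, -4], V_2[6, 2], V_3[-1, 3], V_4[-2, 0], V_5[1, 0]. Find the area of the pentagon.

27

Apply Gauss's area formula: 2A = Σ (x_i·y_{i+1} − x_{i+1}·y_i), indices taken mod 5.
Σ = (32) + (20) + (6) + (0) + (-4) = 54
Area = |Σ|/2 = 27.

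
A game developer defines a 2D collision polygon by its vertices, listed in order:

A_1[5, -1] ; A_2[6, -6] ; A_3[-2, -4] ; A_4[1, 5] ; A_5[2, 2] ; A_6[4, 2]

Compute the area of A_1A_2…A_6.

Apply the surveyor's formula: 2A = Σ (x_i·y_{i+1} − x_{i+1}·y_i), indices taken mod 6.
Cross-terms: -24, -36, -6, -8, -4, -14  ⇒  Σ = -92
Area = |Σ|/2 = 46.

46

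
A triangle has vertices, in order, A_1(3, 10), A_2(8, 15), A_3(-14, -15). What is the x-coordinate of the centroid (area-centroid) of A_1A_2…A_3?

-1

Apply Gauss's area formula. First the cross-terms c_i = x_i·y_{i+1} − x_{i+1}·y_i:
  -35, 90, -95  ⇒  2A = -40, A = -20.
Then Σ (x_i + x_{i+1})·c_i = 120, so x̄ = 120 / (6·(-20)) = -1.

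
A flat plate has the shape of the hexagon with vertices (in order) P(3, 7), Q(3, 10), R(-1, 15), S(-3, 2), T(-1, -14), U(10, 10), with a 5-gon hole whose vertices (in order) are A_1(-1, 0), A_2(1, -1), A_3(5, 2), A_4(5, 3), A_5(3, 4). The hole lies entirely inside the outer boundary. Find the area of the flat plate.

146.5

Outer boundary:
Σ = (9) + (55) + (43) + (44) + (130) + (40) = 321
Area = |Σ|/2 = 160.5.
Hole:
A_1→A_2: (-1)(-1) − (1)(0) = 1
A_2→A_3: (1)(2) − (5)(-1) = 7
A_3→A_4: (5)(3) − (5)(2) = 5
A_4→A_5: (5)(4) − (3)(3) = 11
A_5→A_1: (3)(0) − (-1)(4) = 4
Σ = 28
Area = |Σ|/2 = 14.
Net area = 160.5 − 14 = 146.5.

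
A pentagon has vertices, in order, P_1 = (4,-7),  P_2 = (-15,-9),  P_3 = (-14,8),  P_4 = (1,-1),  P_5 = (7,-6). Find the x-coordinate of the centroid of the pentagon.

-556/81

Apply the shoelace (surveyor's) formula. First the cross-terms c_i = x_i·y_{i+1} − x_{i+1}·y_i:
  -141, -246, 6, 1, -25  ⇒  2A = -405, A = -202.5.
Then Σ (x_i + x_{i+1})·c_i = 8340, so x̄ = 8340 / (6·(-202.5)) = -556/81.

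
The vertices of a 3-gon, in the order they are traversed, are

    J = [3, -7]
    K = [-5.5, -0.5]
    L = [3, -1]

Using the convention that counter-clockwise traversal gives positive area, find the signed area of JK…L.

J→K: (3)(-0.5) − (-5.5)(-7) = -40
K→L: (-5.5)(-1) − (3)(-0.5) = 7
L→J: (3)(-7) − (3)(-1) = -18
Σ = -51
Signed area = Σ/2 = -25.5 (negative ⇒ clockwise traversal).

-25.5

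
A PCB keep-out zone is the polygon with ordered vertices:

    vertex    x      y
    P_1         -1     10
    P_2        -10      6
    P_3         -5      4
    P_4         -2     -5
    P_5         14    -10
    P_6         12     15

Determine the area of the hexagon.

Cross-terms: 94, -10, 33, 90, 330, 135  ⇒  Σ = 672
Area = |Σ|/2 = 336.

336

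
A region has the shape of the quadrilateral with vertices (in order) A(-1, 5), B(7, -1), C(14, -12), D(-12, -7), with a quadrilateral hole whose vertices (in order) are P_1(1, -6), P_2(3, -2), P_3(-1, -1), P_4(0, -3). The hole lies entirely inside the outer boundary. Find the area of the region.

Outer boundary:
Cross-terms: -34, -70, -242, -67  ⇒  Σ = -413
Area = |Σ|/2 = 206.5.
Hole:
Cross-terms: 16, -5, 3, 3  ⇒  Σ = 17
Area = |Σ|/2 = 8.5.
Net area = 206.5 − 8.5 = 198.

198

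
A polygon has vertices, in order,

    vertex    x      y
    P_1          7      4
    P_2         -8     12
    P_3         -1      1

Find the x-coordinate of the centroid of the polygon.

Apply the shoelace (surveyor's) formula. First the cross-terms c_i = x_i·y_{i+1} − x_{i+1}·y_i:
  116, 4, -11  ⇒  2A = 109, A = 54.5.
Then Σ (x_i + x_{i+1})·c_i = -218, so x̄ = -218 / (6·54.5) = -2/3.

-2/3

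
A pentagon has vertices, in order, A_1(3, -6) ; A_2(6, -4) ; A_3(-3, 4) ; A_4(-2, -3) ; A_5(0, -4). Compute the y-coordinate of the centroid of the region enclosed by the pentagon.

Apply Gauss's area formula. First the cross-terms c_i = x_i·y_{i+1} − x_{i+1}·y_i:
  24, 12, 17, 8, 12  ⇒  2A = 73, A = 36.5.
Then Σ (y_i + y_{i+1})·c_i = -399, so ȳ = -399 / (6·36.5) = -133/73.

-133/73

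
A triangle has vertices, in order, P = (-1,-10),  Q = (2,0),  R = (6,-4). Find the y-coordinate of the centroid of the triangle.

Apply the shoelace formula. First the cross-terms c_i = x_i·y_{i+1} − x_{i+1}·y_i:
  20, -8, -64  ⇒  2A = -52, A = -26.
Then Σ (y_i + y_{i+1})·c_i = 728, so ȳ = 728 / (6·(-26)) = -14/3.

-14/3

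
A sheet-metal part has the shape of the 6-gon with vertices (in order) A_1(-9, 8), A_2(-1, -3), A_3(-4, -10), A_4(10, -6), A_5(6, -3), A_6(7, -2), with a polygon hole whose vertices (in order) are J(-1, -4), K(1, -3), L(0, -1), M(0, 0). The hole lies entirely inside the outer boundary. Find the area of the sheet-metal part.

Outer boundary:
Apply the shoelace (surveyor's) formula: 2A = Σ (x_i·y_{i+1} − x_{i+1}·y_i), indices taken mod 6.
Cross-terms: 35, -2, 124, 6, 9, 38  ⇒  Σ = 210
Area = |Σ|/2 = 105.
Hole:
Apply Gauss's area formula: 2A = Σ (x_i·y_{i+1} − x_{i+1}·y_i), indices taken mod 4.
Cross-terms: 7, -1, 0, 0  ⇒  Σ = 6
Area = |Σ|/2 = 3.
Net area = 105 − 3 = 102.

102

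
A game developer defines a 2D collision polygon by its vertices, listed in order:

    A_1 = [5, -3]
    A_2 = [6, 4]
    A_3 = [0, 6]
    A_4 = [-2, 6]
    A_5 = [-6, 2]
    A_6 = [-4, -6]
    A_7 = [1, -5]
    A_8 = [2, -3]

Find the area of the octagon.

Apply the shoelace (surveyor's) formula: 2A = Σ (x_i·y_{i+1} − x_{i+1}·y_i), indices taken mod 8.
Σ = (38) + (36) + (12) + (32) + (44) + (26) + (7) + (9) = 204
Area = |Σ|/2 = 102.

102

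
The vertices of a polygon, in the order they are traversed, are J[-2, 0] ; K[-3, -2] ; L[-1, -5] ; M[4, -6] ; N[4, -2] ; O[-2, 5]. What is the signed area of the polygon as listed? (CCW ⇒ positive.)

J→K: (-2)(-2) − (-3)(0) = 4
K→L: (-3)(-5) − (-1)(-2) = 13
L→M: (-1)(-6) − (4)(-5) = 26
M→N: (4)(-2) − (4)(-6) = 16
N→O: (4)(5) − (-2)(-2) = 16
O→J: (-2)(0) − (-2)(5) = 10
Σ = 85
Signed area = Σ/2 = 42.5 (positive ⇒ counter-clockwise traversal).

42.5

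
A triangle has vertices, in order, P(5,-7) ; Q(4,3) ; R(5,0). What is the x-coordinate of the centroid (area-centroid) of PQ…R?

Apply the shoelace (surveyor's) formula. First the cross-terms c_i = x_i·y_{i+1} − x_{i+1}·y_i:
  43, -15, -35  ⇒  2A = -7, A = -3.5.
Then Σ (x_i + x_{i+1})·c_i = -98, so x̄ = -98 / (6·(-3.5)) = 14/3.

14/3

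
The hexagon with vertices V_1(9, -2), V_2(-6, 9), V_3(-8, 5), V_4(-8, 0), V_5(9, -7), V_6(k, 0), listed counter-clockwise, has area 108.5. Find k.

2

The doubled signed area Σ (x_i y_{i+1} − x_{i+1} y_i) is linear in k.
With k=0 it equals 207; the coefficient of k is 5 (from the two edges through V_6).
So 5·k + 207 = 2·108.5 = 217 ⇒ k = 2.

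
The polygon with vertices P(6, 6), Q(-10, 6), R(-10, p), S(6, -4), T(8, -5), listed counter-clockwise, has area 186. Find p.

-6

The doubled signed area Σ (x_i y_{i+1} − x_{i+1} y_i) is linear in p.
With p=0 it equals 276; the coefficient of p is -16 (from the two edges through R).
So -16·p + 276 = 2·186 = 372 ⇒ p = -6.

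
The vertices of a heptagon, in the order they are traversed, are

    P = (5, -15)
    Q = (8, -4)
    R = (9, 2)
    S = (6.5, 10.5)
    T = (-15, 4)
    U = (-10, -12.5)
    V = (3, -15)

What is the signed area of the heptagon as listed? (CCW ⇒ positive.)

Apply Gauss's area formula: 2A = Σ (x_i·y_{i+1} − x_{i+1}·y_i), indices taken mod 7.
Σ = (100) + (52) + (81.5) + (183.5) + (227.5) + (187.5) + (30) = 862
Signed area = Σ/2 = 431 (positive ⇒ counter-clockwise traversal).

431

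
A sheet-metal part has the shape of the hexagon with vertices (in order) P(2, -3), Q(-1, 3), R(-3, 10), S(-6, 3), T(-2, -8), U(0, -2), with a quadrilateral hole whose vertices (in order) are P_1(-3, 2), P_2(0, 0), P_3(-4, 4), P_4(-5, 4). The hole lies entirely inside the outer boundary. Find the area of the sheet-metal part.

54.5

Outer boundary:
Apply the shoelace formula: 2A = Σ (x_i·y_{i+1} − x_{i+1}·y_i), indices taken mod 6.
Cross-terms: 3, -1, 51, 54, 4, 4  ⇒  Σ = 115
Area = |Σ|/2 = 57.5.
Hole:
P_1→P_2: (-3)(0) − (0)(2) = 0
P_2→P_3: (0)(4) − (-4)(0) = 0
P_3→P_4: (-4)(4) − (-5)(4) = 4
P_4→P_1: (-5)(2) − (-3)(4) = 2
Σ = 6
Area = |Σ|/2 = 3.
Net area = 57.5 − 3 = 54.5.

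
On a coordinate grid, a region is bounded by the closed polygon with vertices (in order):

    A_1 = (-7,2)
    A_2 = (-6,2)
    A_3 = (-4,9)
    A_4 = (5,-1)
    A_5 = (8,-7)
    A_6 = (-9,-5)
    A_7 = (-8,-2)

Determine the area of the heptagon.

135.5

Σ = (-2) + (-46) + (-41) + (-27) + (-103) + (-22) + (-30) = -271
Area = |Σ|/2 = 135.5.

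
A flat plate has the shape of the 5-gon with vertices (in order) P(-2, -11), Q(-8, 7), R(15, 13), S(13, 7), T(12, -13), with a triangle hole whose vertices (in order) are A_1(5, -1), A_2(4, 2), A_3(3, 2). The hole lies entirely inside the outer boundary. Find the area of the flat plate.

391.5

Outer boundary:
Apply the shoelace formula: 2A = Σ (x_i·y_{i+1} − x_{i+1}·y_i), indices taken mod 5.
Σ = (-102) + (-209) + (-64) + (-253) + (-158) = -786
Area = |Σ|/2 = 393.
Hole:
Apply Gauss's area formula: 2A = Σ (x_i·y_{i+1} − x_{i+1}·y_i), indices taken mod 3.
Cross-terms: 14, 2, -13  ⇒  Σ = 3
Area = |Σ|/2 = 1.5.
Net area = 393 − 1.5 = 391.5.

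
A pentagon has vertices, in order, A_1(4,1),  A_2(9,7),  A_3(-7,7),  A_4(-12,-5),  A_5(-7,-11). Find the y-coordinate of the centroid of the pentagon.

0.03125

Apply Gauss's area formula. First the cross-terms c_i = x_i·y_{i+1} − x_{i+1}·y_i:
  19, 112, 119, 97, 37  ⇒  2A = 384, A = 192.
Then Σ (y_i + y_{i+1})·c_i = 36, so ȳ = 36 / (6·192) = 0.03125.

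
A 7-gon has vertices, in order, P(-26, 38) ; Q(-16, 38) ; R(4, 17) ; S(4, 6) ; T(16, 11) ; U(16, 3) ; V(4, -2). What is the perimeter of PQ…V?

|PQ| = √((10)² + (0)²) = √100 = 10
|QR| = √((20)² + (-21)²) = √841 = 29
|RS| = √((0)² + (-11)²) = √121 = 11
|ST| = √((12)² + (5)²) = √169 = 13
|TU| = √((0)² + (-8)²) = √64 = 8
|UV| = √((-12)² + (-5)²) = √169 = 13
|VP| = √((-30)² + (40)²) = √2500 = 50
Perimeter = 10 + 29 + 11 + 13 + 8 + 13 + 50 = 134.

134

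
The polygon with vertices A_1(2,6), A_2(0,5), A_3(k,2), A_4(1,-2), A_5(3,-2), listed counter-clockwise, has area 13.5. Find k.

1

Write out the shoelace sum; only the two edges meeting at A_3 involve k:
2·Area = [(0·2 − k·5) + (k·(-2) − 1·2)] + 36
       = -7·k + 34 = 27
⇒ k = 1.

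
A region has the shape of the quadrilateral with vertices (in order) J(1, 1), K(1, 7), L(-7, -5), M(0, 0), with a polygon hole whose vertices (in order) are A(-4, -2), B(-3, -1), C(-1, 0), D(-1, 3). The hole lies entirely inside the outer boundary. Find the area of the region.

Outer boundary:
Apply Gauss's area formula: 2A = Σ (x_i·y_{i+1} − x_{i+1}·y_i), indices taken mod 4.
J→K: (1)(7) − (1)(1) = 6
K→L: (1)(-5) − (-7)(7) = 44
L→M: (-7)(0) − (0)(-5) = 0
M→J: (0)(1) − (1)(0) = 0
Σ = 50
Area = |Σ|/2 = 25.
Hole:
Σ = (-2) + (-1) + (-3) + (14) = 8
Area = |Σ|/2 = 4.
Net area = 25 − 4 = 21.

21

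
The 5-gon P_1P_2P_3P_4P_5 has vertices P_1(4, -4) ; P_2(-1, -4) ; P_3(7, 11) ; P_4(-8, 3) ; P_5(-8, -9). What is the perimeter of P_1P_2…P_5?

64

|P_1P_2| = √((-5)² + (0)²) = √25 = 5
|P_2P_3| = √((8)² + (15)²) = √289 = 17
|P_3P_4| = √((-15)² + (-8)²) = √289 = 17
|P_4P_5| = √((0)² + (-12)²) = √144 = 12
|P_5P_1| = √((12)² + (5)²) = √169 = 13
Perimeter = 5 + 17 + 17 + 12 + 13 = 64.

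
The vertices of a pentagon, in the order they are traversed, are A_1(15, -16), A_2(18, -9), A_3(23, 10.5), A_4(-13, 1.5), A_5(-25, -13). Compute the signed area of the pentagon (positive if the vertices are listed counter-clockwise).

Apply the shoelace (surveyor's) formula: 2A = Σ (x_i·y_{i+1} − x_{i+1}·y_i), indices taken mod 5.
Σ = (153) + (396) + (171) + (206.5) + (595) = 1521.5
Signed area = Σ/2 = 760.75 (positive ⇒ counter-clockwise traversal).

760.75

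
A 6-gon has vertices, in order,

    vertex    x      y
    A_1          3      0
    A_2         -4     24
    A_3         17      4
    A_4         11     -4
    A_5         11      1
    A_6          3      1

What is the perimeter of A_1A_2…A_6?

|A_1A_2| = √((-7)² + (24)²) = √625 = 25
|A_2A_3| = √((21)² + (-20)²) = √841 = 29
|A_3A_4| = √((-6)² + (-8)²) = √100 = 10
|A_4A_5| = √((0)² + (5)²) = √25 = 5
|A_5A_6| = √((-8)² + (0)²) = √64 = 8
|A_6A_1| = √((0)² + (-1)²) = √1 = 1
Perimeter = 25 + 29 + 10 + 5 + 8 + 1 = 78.

78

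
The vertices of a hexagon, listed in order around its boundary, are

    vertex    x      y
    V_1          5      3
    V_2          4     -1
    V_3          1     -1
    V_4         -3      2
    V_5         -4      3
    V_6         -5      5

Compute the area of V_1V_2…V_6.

Apply the shoelace (surveyor's) formula: 2A = Σ (x_i·y_{i+1} − x_{i+1}·y_i), indices taken mod 6.
Σ = (-17) + (-3) + (-1) + (-1) + (-5) + (-40) = -67
Area = |Σ|/2 = 33.5.

33.5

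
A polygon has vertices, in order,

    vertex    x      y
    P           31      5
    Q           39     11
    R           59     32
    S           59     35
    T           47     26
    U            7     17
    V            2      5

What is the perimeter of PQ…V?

|PQ| = √((8)² + (6)²) = √100 = 10
|QR| = √((20)² + (21)²) = √841 = 29
|RS| = √((0)² + (3)²) = √9 = 3
|ST| = √((-12)² + (-9)²) = √225 = 15
|TU| = √((-40)² + (-9)²) = √1681 = 41
|UV| = √((-5)² + (-12)²) = √169 = 13
|VP| = √((29)² + (0)²) = √841 = 29
Perimeter = 10 + 29 + 3 + 15 + 41 + 13 + 29 = 140.

140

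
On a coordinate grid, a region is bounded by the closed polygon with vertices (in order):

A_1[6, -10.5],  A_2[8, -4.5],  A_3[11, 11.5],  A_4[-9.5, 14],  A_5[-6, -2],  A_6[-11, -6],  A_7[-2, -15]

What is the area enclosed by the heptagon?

Apply Gauss's area formula: 2A = Σ (x_i·y_{i+1} − x_{i+1}·y_i), indices taken mod 7.
Σ = (57) + (141.5) + (263.25) + (103) + (14) + (153) + (111) = 842.75
Area = |Σ|/2 = 421.375.

421.375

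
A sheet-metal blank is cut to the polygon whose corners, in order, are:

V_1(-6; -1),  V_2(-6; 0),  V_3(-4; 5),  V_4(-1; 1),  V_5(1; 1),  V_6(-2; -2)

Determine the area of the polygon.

23.5

Apply the surveyor's formula: 2A = Σ (x_i·y_{i+1} − x_{i+1}·y_i), indices taken mod 6.
V_1→V_2: (-6)(0) − (-6)(-1) = -6
V_2→V_3: (-6)(5) − (-4)(0) = -30
V_3→V_4: (-4)(1) − (-1)(5) = 1
V_4→V_5: (-1)(1) − (1)(1) = -2
V_5→V_6: (1)(-2) − (-2)(1) = 0
V_6→V_1: (-2)(-1) − (-6)(-2) = -10
Σ = -47
Area = |Σ|/2 = 23.5.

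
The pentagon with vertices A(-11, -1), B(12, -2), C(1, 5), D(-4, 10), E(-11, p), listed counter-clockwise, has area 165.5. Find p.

The doubled signed area Σ (x_i y_{i+1} − x_{i+1} y_i) is linear in p.
With p=0 it equals 247; the coefficient of p is 7 (from the two edges through E).
So 7·p + 247 = 2·165.5 = 331 ⇒ p = 12.

12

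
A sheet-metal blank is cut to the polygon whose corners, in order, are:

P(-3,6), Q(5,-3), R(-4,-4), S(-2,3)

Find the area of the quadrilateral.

38

Apply the shoelace (surveyor's) formula: 2A = Σ (x_i·y_{i+1} − x_{i+1}·y_i), indices taken mod 4.
Σ = (-21) + (-32) + (-20) + (-3) = -76
Area = |Σ|/2 = 38.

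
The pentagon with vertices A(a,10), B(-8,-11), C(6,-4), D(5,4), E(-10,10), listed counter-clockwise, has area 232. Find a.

-12

Write out the shoelace sum; only the two edges meeting at A involve a:
2·Area = [((-10)·10 − a·10) + (a·(-11) − (-8)·10)] + 232
       = -21·a + 212 = 464
⇒ a = -12.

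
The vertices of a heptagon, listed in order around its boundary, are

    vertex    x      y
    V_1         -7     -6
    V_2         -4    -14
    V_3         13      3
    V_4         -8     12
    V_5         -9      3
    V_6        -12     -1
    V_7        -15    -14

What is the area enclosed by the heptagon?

V_1→V_2: (-7)(-14) − (-4)(-6) = 74
V_2→V_3: (-4)(3) − (13)(-14) = 170
V_3→V_4: (13)(12) − (-8)(3) = 180
V_4→V_5: (-8)(3) − (-9)(12) = 84
V_5→V_6: (-9)(-1) − (-12)(3) = 45
V_6→V_7: (-12)(-14) − (-15)(-1) = 153
V_7→V_1: (-15)(-6) − (-7)(-14) = -8
Σ = 698
Area = |Σ|/2 = 349.

349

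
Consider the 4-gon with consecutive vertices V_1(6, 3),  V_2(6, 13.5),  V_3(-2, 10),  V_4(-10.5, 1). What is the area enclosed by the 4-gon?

Apply the surveyor's formula: 2A = Σ (x_i·y_{i+1} − x_{i+1}·y_i), indices taken mod 4.
V_1→V_2: (6)(13.5) − (6)(3) = 63
V_2→V_3: (6)(10) − (-2)(13.5) = 87
V_3→V_4: (-2)(1) − (-10.5)(10) = 103
V_4→V_1: (-10.5)(3) − (6)(1) = -37.5
Σ = 215.5
Area = |Σ|/2 = 107.75.

107.75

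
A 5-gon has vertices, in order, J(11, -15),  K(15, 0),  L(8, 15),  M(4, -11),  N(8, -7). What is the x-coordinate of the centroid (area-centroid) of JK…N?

Apply the surveyor's formula. First the cross-terms c_i = x_i·y_{i+1} − x_{i+1}·y_i:
  225, 225, -148, 60, -43  ⇒  2A = 319, A = 159.5.
Then Σ (x_i + x_{i+1})·c_i = 9152, so x̄ = 9152 / (6·159.5) = 832/87.

832/87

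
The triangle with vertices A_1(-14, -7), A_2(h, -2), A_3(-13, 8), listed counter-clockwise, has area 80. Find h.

-3

Write out the shoelace sum; only the two edges meeting at A_2 involve h:
2·Area = [((-14)·(-2) − h·(-7)) + (h·8 − (-13)·(-2))] + 203
       = 15·h + 205 = 160
⇒ h = -3.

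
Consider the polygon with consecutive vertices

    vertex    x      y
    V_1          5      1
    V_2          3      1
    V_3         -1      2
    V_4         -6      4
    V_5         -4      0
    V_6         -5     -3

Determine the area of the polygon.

V_1→V_2: (5)(1) − (3)(1) = 2
V_2→V_3: (3)(2) − (-1)(1) = 7
V_3→V_4: (-1)(4) − (-6)(2) = 8
V_4→V_5: (-6)(0) − (-4)(4) = 16
V_5→V_6: (-4)(-3) − (-5)(0) = 12
V_6→V_1: (-5)(1) − (5)(-3) = 10
Σ = 55
Area = |Σ|/2 = 27.5.

27.5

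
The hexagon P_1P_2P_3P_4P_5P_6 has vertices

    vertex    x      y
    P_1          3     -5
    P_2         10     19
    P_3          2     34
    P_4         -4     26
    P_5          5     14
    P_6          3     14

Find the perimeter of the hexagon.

88

|P_1P_2| = √((7)² + (24)²) = √625 = 25
|P_2P_3| = √((-8)² + (15)²) = √289 = 17
|P_3P_4| = √((-6)² + (-8)²) = √100 = 10
|P_4P_5| = √((9)² + (-12)²) = √225 = 15
|P_5P_6| = √((-2)² + (0)²) = √4 = 2
|P_6P_1| = √((0)² + (-19)²) = √361 = 19
Perimeter = 25 + 17 + 10 + 15 + 2 + 19 = 88.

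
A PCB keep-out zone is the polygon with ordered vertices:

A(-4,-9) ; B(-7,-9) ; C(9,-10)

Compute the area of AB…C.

Apply the surveyor's formula: 2A = Σ (x_i·y_{i+1} − x_{i+1}·y_i), indices taken mod 3.
Σ = (-27) + (151) + (-121) = 3
Area = |Σ|/2 = 1.5.

1.5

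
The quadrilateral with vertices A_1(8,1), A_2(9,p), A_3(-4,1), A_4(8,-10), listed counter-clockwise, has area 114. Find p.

The doubled signed area Σ (x_i y_{i+1} − x_{i+1} y_i) is linear in p.
With p=0 it equals 120; the coefficient of p is 12 (from the two edges through A_2).
So 12·p + 120 = 2·114 = 228 ⇒ p = 9.

9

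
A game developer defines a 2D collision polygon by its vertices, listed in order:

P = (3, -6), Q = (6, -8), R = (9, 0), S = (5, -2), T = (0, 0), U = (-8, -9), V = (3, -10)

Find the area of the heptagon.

92.5

Σ = (12) + (72) + (-18) + (0) + (0) + (107) + (12) = 185
Area = |Σ|/2 = 92.5.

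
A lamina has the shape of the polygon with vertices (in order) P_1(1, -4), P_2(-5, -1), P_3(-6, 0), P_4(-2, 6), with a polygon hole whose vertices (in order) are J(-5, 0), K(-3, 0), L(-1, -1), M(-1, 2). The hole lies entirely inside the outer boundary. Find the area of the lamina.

25.5

Outer boundary:
Apply the shoelace formula: 2A = Σ (x_i·y_{i+1} − x_{i+1}·y_i), indices taken mod 4.
Σ = (-21) + (-6) + (-36) + (2) = -61
Area = |Σ|/2 = 30.5.
Hole:
Apply Gauss's area formula: 2A = Σ (x_i·y_{i+1} − x_{i+1}·y_i), indices taken mod 4.
Σ = (0) + (3) + (-3) + (10) = 10
Area = |Σ|/2 = 5.
Net area = 30.5 − 5 = 25.5.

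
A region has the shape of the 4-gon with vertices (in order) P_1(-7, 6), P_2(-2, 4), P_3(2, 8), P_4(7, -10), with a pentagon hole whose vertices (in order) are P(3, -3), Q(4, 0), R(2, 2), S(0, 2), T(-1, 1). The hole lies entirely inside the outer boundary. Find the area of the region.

59

Outer boundary:
Apply Gauss's area formula: 2A = Σ (x_i·y_{i+1} − x_{i+1}·y_i), indices taken mod 4.
Σ = (-16) + (-24) + (-76) + (-28) = -144
Area = |Σ|/2 = 72.
Hole:
Apply the shoelace formula: 2A = Σ (x_i·y_{i+1} − x_{i+1}·y_i), indices taken mod 5.
Σ = (12) + (8) + (4) + (2) + (0) = 26
Area = |Σ|/2 = 13.
Net area = 72 − 13 = 59.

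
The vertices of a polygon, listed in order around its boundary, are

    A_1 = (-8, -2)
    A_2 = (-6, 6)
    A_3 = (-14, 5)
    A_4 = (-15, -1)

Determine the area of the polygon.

Apply the surveyor's formula: 2A = Σ (x_i·y_{i+1} − x_{i+1}·y_i), indices taken mod 4.
Σ = (-60) + (54) + (89) + (22) = 105
Area = |Σ|/2 = 52.5.

52.5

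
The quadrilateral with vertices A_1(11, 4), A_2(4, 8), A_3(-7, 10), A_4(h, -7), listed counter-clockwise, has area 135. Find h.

The doubled signed area Σ (x_i y_{i+1} − x_{i+1} y_i) is linear in h.
With h=0 it equals 294; the coefficient of h is -6 (from the two edges through A_4).
So -6·h + 294 = 2·135 = 270 ⇒ h = 4.

4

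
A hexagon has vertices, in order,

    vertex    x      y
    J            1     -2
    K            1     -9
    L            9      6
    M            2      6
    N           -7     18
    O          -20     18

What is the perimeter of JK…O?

|JK| = √((0)² + (-7)²) = √49 = 7
|KL| = √((8)² + (15)²) = √289 = 17
|LM| = √((-7)² + (0)²) = √49 = 7
|MN| = √((-9)² + (12)²) = √225 = 15
|NO| = √((-13)² + (0)²) = √169 = 13
|OJ| = √((21)² + (-20)²) = √841 = 29
Perimeter = 7 + 17 + 7 + 15 + 13 + 29 = 88.

88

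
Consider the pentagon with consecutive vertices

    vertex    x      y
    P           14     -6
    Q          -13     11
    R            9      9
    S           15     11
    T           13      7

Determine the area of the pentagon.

195

Apply the shoelace formula: 2A = Σ (x_i·y_{i+1} − x_{i+1}·y_i), indices taken mod 5.
Σ = (76) + (-216) + (-36) + (-38) + (-176) = -390
Area = |Σ|/2 = 195.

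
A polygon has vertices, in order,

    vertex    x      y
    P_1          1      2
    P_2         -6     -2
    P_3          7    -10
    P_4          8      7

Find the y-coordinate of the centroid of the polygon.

-199/111

Apply Gauss's area formula. First the cross-terms c_i = x_i·y_{i+1} − x_{i+1}·y_i:
  10, 74, 129, 9  ⇒  2A = 222, A = 111.
Then Σ (y_i + y_{i+1})·c_i = -1194, so ȳ = -1194 / (6·111) = -199/111.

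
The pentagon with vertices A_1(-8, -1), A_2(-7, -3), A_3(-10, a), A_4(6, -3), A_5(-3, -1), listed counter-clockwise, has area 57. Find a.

The doubled signed area Σ (x_i y_{i+1} − x_{i+1} y_i) is linear in a.
With a=0 it equals -3; the coefficient of a is -13 (from the two edges through A_3).
So -13·a + -3 = 2·57 = 114 ⇒ a = -9.

-9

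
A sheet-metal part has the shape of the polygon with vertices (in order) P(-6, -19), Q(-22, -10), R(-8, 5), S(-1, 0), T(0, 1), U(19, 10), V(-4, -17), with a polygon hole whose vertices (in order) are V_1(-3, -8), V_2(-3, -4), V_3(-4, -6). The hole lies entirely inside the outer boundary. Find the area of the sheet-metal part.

434

Outer boundary:
Apply the surveyor's formula: 2A = Σ (x_i·y_{i+1} − x_{i+1}·y_i), indices taken mod 7.
Cross-terms: -358, -190, 5, -1, -19, -283, -26  ⇒  Σ = -872
Area = |Σ|/2 = 436.
Hole:
V_1→V_2: (-3)(-4) − (-3)(-8) = -12
V_2→V_3: (-3)(-6) − (-4)(-4) = 2
V_3→V_1: (-4)(-8) − (-3)(-6) = 14
Σ = 4
Area = |Σ|/2 = 2.
Net area = 436 − 2 = 434.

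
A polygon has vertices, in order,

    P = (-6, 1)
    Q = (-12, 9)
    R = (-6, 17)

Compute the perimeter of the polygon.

|PQ| = √((-6)² + (8)²) = √100 = 10
|QR| = √((6)² + (8)²) = √100 = 10
|RP| = √((0)² + (-16)²) = √256 = 16
Perimeter = 10 + 10 + 16 = 36.

36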